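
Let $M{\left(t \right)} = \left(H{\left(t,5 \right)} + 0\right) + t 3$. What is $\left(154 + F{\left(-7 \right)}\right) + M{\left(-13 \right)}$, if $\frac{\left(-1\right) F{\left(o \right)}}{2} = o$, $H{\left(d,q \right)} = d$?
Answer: $116$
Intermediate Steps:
$F{\left(o \right)} = - 2 o$
$M{\left(t \right)} = 4 t$ ($M{\left(t \right)} = \left(t + 0\right) + t 3 = t + 3 t = 4 t$)
$\left(154 + F{\left(-7 \right)}\right) + M{\left(-13 \right)} = \left(154 - -14\right) + 4 \left(-13\right) = \left(154 + 14\right) - 52 = 168 - 52 = 116$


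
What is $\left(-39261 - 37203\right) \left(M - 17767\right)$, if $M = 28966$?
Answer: $-856320336$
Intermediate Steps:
$\left(-39261 - 37203\right) \left(M - 17767\right) = \left(-39261 - 37203\right) \left(28966 - 17767\right) = \left(-76464\right) 11199 = -856320336$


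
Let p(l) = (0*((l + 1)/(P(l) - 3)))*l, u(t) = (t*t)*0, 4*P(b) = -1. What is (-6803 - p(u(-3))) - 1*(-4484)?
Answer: -2319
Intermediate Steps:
P(b) = -¼ (P(b) = (¼)*(-1) = -¼)
u(t) = 0 (u(t) = t²*0 = 0)
p(l) = 0 (p(l) = (0*((l + 1)/(-¼ - 3)))*l = (0*((1 + l)/(-13/4)))*l = (0*((1 + l)*(-4/13)))*l = (0*(-4/13 - 4*l/13))*l = 0*l = 0)
(-6803 - p(u(-3))) - 1*(-4484) = (-6803 - 1*0) - 1*(-4484) = (-6803 + 0) + 4484 = -6803 + 4484 = -2319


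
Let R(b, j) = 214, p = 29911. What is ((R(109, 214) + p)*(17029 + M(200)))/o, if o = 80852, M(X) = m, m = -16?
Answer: 512516625/80852 ≈ 6338.9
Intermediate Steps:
M(X) = -16
((R(109, 214) + p)*(17029 + M(200)))/o = ((214 + 29911)*(17029 - 16))/80852 = (30125*17013)*(1/80852) = 512516625*(1/80852) = 512516625/80852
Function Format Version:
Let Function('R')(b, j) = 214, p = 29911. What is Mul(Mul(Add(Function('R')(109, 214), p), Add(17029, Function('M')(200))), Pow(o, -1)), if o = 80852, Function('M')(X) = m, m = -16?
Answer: Rational(512516625, 80852) ≈ 6338.9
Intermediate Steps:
Function('M')(X) = -16
Mul(Mul(Add(Function('R')(109, 214), p), Add(17029, Function('M')(200))), Pow(o, -1)) = Mul(Mul(Add(214, 29911), Add(17029, -16)), Pow(80852, -1)) = Mul(Mul(30125, 17013), Rational(1, 80852)) = Mul(512516625, Rational(1, 80852)) = Rational(512516625, 80852)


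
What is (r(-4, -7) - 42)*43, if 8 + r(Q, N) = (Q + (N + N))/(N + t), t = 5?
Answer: -1763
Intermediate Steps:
r(Q, N) = -8 + (Q + 2*N)/(5 + N) (r(Q, N) = -8 + (Q + (N + N))/(N + 5) = -8 + (Q + 2*N)/(5 + N))
(r(-4, -7) - 42)*43 = ((-40 - 4 - 6*(-7))/(5 - 7) - 42)*43 = ((-40 - 4 + 42)/(-2) - 42)*43 = (-½*(-2) - 42)*43 = (1 - 42)*43 = -41*43 = -1763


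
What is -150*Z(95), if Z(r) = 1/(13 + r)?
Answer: -25/18 ≈ -1.3889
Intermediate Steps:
-150*Z(95) = -150/(13 + 95) = -150/108 = -150*1/108 = -25/18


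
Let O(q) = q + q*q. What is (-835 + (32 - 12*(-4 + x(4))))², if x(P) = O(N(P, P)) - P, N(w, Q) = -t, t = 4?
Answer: 724201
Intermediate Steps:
N(w, Q) = -4 (N(w, Q) = -1*4 = -4)
O(q) = q + q²
x(P) = 12 - P (x(P) = -4*(1 - 4) - P = -4*(-3) - P = 12 - P)
(-835 + (32 - 12*(-4 + x(4))))² = (-835 + (32 - 12*(-4 + (12 - 1*4))))² = (-835 + (32 - 12*(-4 + (12 - 4))))² = (-835 + (32 - 12*(-4 + 8)))² = (-835 + (32 - 12*4))² = (-835 + (32 - 48))² = (-835 - 16)² = (-851)² = 724201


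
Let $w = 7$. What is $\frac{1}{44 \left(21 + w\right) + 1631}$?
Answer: $\frac{1}{2863} \approx 0.00034928$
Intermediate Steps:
$\frac{1}{44 \left(21 + w\right) + 1631} = \frac{1}{44 \left(21 + 7\right) + 1631} = \frac{1}{44 \cdot 28 + 1631} = \frac{1}{1232 + 1631} = \frac{1}{2863}$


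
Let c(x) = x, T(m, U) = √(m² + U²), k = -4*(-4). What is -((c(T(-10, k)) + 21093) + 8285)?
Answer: -29378 - 2*√89 ≈ -29397.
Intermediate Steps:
k = 16
T(m, U) = √(U² + m²)
-((c(T(-10, k)) + 21093) + 8285) = -((√(16² + (-10)²) + 21093) + 8285) = -((√(256 + 100) + 21093) + 8285) = -((√356 + 21093) + 8285) = -((2*√89 + 21093) + 8285) = -((21093 + 2*√89) + 8285) = -(29378 + 2*√89) = -29378 - 2*√89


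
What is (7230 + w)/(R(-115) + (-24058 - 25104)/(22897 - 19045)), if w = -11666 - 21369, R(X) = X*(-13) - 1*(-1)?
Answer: -9940086/571343 ≈ -17.398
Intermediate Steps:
R(X) = 1 - 13*X (R(X) = -13*X + 1 = 1 - 13*X)
w = -33035
(7230 + w)/(R(-115) + (-24058 - 25104)/(22897 - 19045)) = (7230 - 33035)/((1 - 13*(-115)) + (-24058 - 25104)/(22897 - 19045)) = -25805/((1 + 1495) - 49162/3852) = -25805/(1496 - 49162*1/3852) = -25805/(1496 - 24581/1926) = -25805/2856715/1926 = -25805*1926/2856715 = -9940086/571343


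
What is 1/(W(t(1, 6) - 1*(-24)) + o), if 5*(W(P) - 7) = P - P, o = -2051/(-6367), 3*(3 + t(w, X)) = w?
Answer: 6367/46620 ≈ 0.13657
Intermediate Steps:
t(w, X) = -3 + w/3
o = 2051/6367 (o = -2051*(-1/6367) = 2051/6367 ≈ 0.32213)
W(P) = 7 (W(P) = 7 + (P - P)/5 = 7 + (⅕)*0 = 7 + 0 = 7)
1/(W(t(1, 6) - 1*(-24)) + o) = 1/(7 + 2051/6367) = 1/(46620/6367) = 6367/46620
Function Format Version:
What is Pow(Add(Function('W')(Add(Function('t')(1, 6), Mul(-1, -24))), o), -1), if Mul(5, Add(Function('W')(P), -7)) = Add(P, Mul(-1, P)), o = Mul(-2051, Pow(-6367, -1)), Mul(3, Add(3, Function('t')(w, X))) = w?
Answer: Rational(6367, 46620) ≈ 0.13657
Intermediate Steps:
Function('t')(w, X) = Add(-3, Mul(Rational(1, 3), w))
o = Rational(2051, 6367) (o = Mul(-2051, Rational(-1, 6367)) = Rational(2051, 6367) ≈ 0.32213)
Function('W')(P) = 7 (Function('W')(P) = Add(7, Mul(Rational(1, 5), Add(P, Mul(-1, P)))) = Add(7, Mul(Rational(1, 5), 0)) = Add(7, 0) = 7)
Pow(Add(Function('W')(Add(Function('t')(1, 6), Mul(-1, -24))), o), -1) = Pow(Add(7, Rational(2051, 6367)), -1) = Pow(Rational(46620, 6367), -1) = Rational(6367, 46620)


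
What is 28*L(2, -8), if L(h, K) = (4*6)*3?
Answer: 2016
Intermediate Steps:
L(h, K) = 72 (L(h, K) = 24*3 = 72)
28*L(2, -8) = 28*72 = 2016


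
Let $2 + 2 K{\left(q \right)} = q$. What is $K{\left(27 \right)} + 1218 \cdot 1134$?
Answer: $\frac{2762449}{2} \approx 1.3812 \cdot 10^{6}$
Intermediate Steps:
$K{\left(q \right)} = -1 + \frac{q}{2}$
$K{\left(27 \right)} + 1218 \cdot 1134 = \left(-1 + \frac{1}{2} \cdot 27\right) + 1218 \cdot 1134 = \left(-1 + \frac{27}{2}\right) + 1381212 = \frac{25}{2} + 1381212 = \frac{2762449}{2}$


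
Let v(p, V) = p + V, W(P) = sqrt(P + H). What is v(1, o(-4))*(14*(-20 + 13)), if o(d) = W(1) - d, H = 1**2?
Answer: -490 - 98*sqrt(2) ≈ -628.59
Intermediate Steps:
H = 1
W(P) = sqrt(1 + P) (W(P) = sqrt(P + 1) = sqrt(1 + P))
o(d) = sqrt(2) - d (o(d) = sqrt(1 + 1) - d = sqrt(2) - d)
v(p, V) = V + p
v(1, o(-4))*(14*(-20 + 13)) = ((sqrt(2) - 1*(-4)) + 1)*(14*(-20 + 13)) = ((sqrt(2) + 4) + 1)*(14*(-7)) = ((4 + sqrt(2)) + 1)*(-98) = (5 + sqrt(2))*(-98) = -490 - 98*sqrt(2)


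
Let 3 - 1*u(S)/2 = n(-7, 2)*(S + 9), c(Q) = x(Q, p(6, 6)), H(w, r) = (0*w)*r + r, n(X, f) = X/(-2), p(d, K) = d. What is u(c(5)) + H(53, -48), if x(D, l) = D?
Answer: -140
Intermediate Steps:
n(X, f) = -X/2 (n(X, f) = X*(-½) = -X/2)
H(w, r) = r (H(w, r) = 0*r + r = 0 + r = r)
c(Q) = Q
u(S) = -57 - 7*S (u(S) = 6 - 2*(-½*(-7))*(S + 9) = 6 - 7*(9 + S) = 6 - 2*(63/2 + 7*S/2) = 6 + (-63 - 7*S) = -57 - 7*S)
u(c(5)) + H(53, -48) = (-57 - 7*5) - 48 = (-57 - 35) - 48 = -92 - 48 = -140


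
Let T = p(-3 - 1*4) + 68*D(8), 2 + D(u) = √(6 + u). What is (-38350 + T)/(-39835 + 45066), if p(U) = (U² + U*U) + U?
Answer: -38395/5231 + 68*√14/5231 ≈ -7.2913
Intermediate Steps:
p(U) = U + 2*U² (p(U) = (U² + U²) + U = 2*U² + U = U + 2*U²)
D(u) = -2 + √(6 + u)
T = -45 + 68*√14 (T = (-3 - 1*4)*(1 + 2*(-3 - 1*4)) + 68*(-2 + √(6 + 8)) = (-3 - 4)*(1 + 2*(-3 - 4)) + 68*(-2 + √14) = -7*(1 + 2*(-7)) + (-136 + 68*√14) = -7*(1 - 14) + (-136 + 68*√14) = -7*(-13) + (-136 + 68*√14) = 91 + (-136 + 68*√14) = -45 + 68*√14 ≈ 209.43)
(-38350 + T)/(-39835 + 45066) = (-38350 + (-45 + 68*√14))/(-39835 + 45066) = (-38395 + 68*√14)/5231 = (-38395 + 68*√14)*(1/5231) = -38395/5231 + 68*√14/5231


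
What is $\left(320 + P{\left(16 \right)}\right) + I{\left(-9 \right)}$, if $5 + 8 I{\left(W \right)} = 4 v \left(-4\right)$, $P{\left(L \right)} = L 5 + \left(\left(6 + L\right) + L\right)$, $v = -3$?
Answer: $\frac{3547}{8} \approx 443.38$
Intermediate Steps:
$P{\left(L \right)} = 6 + 7 L$ ($P{\left(L \right)} = 5 L + \left(6 + 2 L\right) = 6 + 7 L$)
$I{\left(W \right)} = \frac{43}{8}$ ($I{\left(W \right)} = - \frac{5}{8} + \frac{4 \left(\left(-3\right) \left(-4\right)\right)}{8} = - \frac{5}{8} + \frac{4 \cdot 12}{8} = - \frac{5}{8} + \frac{1}{8} \cdot 48 = - \frac{5}{8} + 6 = \frac{43}{8}$)
$\left(320 + P{\left(16 \right)}\right) + I{\left(-9 \right)} = \left(320 + \left(6 + 7 \cdot 16\right)\right) + \frac{43}{8} = \left(320 + \left(6 + 112\right)\right) + \frac{43}{8} = \left(320 + 118\right) + \frac{43}{8} = 438 + \frac{43}{8} = \frac{3547}{8}$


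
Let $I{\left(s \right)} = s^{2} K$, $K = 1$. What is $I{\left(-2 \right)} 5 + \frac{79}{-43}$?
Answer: $\frac{781}{43} \approx 18.163$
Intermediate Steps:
$I{\left(s \right)} = s^{2}$ ($I{\left(s \right)} = s^{2} \cdot 1 = s^{2}$)
$I{\left(-2 \right)} 5 + \frac{79}{-43} = \left(-2\right)^{2} \cdot 5 + \frac{79}{-43} = 4 \cdot 5 + 79 \left(- \frac{1}{43}\right) = 20 - \frac{79}{43} = \frac{781}{43}$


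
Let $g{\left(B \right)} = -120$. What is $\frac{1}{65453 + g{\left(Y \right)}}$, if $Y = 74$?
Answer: $\frac{1}{65333} \approx 1.5306 \cdot 10^{-5}$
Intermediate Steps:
$\frac{1}{65453 + g{\left(Y \right)}} = \frac{1}{65453 - 120} = \frac{1}{65333}$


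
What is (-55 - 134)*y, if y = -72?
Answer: 13608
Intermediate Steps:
(-55 - 134)*y = (-55 - 134)*(-72) = -189*(-72) = 13608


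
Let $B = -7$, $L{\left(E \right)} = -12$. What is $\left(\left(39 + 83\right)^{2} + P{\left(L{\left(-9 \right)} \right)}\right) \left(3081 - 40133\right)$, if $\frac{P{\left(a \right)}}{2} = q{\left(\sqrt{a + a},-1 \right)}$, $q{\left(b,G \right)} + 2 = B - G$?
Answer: $-550889136$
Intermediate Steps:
$q{\left(b,G \right)} = -9 - G$ ($q{\left(b,G \right)} = -2 - \left(7 + G\right) = -9 - G$)
$P{\left(a \right)} = -16$ ($P{\left(a \right)} = 2 \left(-9 - -1\right) = 2 \left(-9 + 1\right) = 2 \left(-8\right) = -16$)
$\left(\left(39 + 83\right)^{2} + P{\left(L{\left(-9 \right)} \right)}\right) \left(3081 - 40133\right) = \left(\left(39 + 83\right)^{2} - 16\right) \left(3081 - 40133\right) = \left(122^{2} - 16\right) \left(-37052\right) = \left(14884 - 16\right) \left(-37052\right) = 14868 \left(-37052\right) = -550889136$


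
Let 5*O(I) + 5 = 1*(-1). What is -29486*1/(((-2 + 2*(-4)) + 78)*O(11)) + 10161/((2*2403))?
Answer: 6599021/18156 ≈ 363.46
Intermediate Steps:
O(I) = -6/5 (O(I) = -1 + (1*(-1))/5 = -1 + (1/5)*(-1) = -1 - 1/5 = -6/5)
-29486*1/(((-2 + 2*(-4)) + 78)*O(11)) + 10161/((2*2403)) = -29486*(-5/(6*((-2 + 2*(-4)) + 78))) + 10161/((2*2403)) = -29486*(-5/(6*((-2 - 8) + 78))) + 10161/4806 = -29486*(-5/(6*(-10 + 78))) + 10161*(1/4806) = -29486/(68*(-6/5)) + 1129/534 = -29486/(-408/5) + 1129/534 = -29486*(-5/408) + 1129/534 = 73715/204 + 1129/534 = 6599021/18156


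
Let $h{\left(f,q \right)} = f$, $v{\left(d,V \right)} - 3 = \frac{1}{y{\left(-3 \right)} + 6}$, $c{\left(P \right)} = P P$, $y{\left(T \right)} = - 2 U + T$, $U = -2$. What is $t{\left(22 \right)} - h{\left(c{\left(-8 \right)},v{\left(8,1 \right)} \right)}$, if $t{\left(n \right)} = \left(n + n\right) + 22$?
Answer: $2$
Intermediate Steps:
$y{\left(T \right)} = 4 + T$ ($y{\left(T \right)} = \left(-2\right) \left(-2\right) + T = 4 + T$)
$c{\left(P \right)} = P^{2}$
$t{\left(n \right)} = 22 + 2 n$ ($t{\left(n \right)} = 2 n + 22 = 22 + 2 n$)
$v{\left(d,V \right)} = \frac{22}{7}$ ($v{\left(d,V \right)} = 3 + \frac{1}{\left(4 - 3\right) + 6} = 3 + \frac{1}{1 + 6} = 3 + \frac{1}{7} = \frac{22}{7}$)
$t{\left(22 \right)} - h{\left(c{\left(-8 \right)},v{\left(8,1 \right)} \right)} = \left(22 + 2 \cdot 22\right) - \left(-8\right)^{2} = \left(22 + 44\right) - 64 = 66 - 64 = 2$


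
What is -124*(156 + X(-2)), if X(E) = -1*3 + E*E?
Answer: -19468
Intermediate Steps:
X(E) = -3 + E**2
-124*(156 + X(-2)) = -124*(156 + (-3 + (-2)**2)) = -124*(156 + (-3 + 4)) = -124*(156 + 1) = -124*157 = -19468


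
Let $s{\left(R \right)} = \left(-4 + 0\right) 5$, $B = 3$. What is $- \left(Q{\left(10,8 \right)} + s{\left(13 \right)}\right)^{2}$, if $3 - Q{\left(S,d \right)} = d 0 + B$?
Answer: $-400$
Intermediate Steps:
$s{\left(R \right)} = -20$ ($s{\left(R \right)} = \left(-4\right) 5 = -20$)
$Q{\left(S,d \right)} = 0$ ($Q{\left(S,d \right)} = 3 - \left(d 0 + 3\right) = 3 - \left(0 + 3\right) = 3 - 3 = 0$)
$- \left(Q{\left(10,8 \right)} + s{\left(13 \right)}\right)^{2} = - \left(0 - 20\right)^{2} = - \left(-20\right)^{2} = \left(-1\right) 400 = -400$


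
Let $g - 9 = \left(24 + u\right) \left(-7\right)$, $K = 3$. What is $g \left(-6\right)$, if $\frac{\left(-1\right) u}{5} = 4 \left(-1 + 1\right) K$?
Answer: $954$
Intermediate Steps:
$u = 0$ ($u = - 5 \cdot 4 \left(-1 + 1\right) 3 = - 5 \cdot 4 \cdot 0 \cdot 3 = - 5 \cdot 4 \cdot 0 = \left(-5\right) 0 = 0$)
$g = -159$ ($g = 9 + \left(24 + 0\right) \left(-7\right) = 9 + 24 \left(-7\right) = 9 - 168 = -159$)
$g \left(-6\right) = \left(-159\right) \left(-6\right) = 954$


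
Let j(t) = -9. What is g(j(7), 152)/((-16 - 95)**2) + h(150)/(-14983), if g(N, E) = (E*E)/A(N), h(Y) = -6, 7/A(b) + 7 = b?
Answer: -5538158230/1292238801 ≈ -4.2857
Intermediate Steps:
A(b) = 7/(-7 + b)
g(N, E) = E**2*(-1 + N/7) (g(N, E) = (E*E)/((7/(-7 + N))) = E**2*(-1 + N/7))
g(j(7), 152)/((-16 - 95)**2) + h(150)/(-14983) = ((1/7)*152**2*(-7 - 9))/((-16 - 95)**2) - 6/(-14983) = ((1/7)*23104*(-16))/((-111)**2) - 6*(-1/14983) = -369664/7/12321 + 6/14983 = -369664/7*1/12321 + 6/14983 = -369664/86247 + 6/14983 = -5538158230/1292238801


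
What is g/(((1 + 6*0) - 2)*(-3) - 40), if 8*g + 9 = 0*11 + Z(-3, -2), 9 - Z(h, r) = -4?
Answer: -1/74 ≈ -0.013514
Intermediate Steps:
Z(h, r) = 13 (Z(h, r) = 9 - 1*(-4) = 9 + 4 = 13)
g = ½ (g = -9/8 + (0*11 + 13)/8 = -9/8 + (0 + 13)/8 = -9/8 + (⅛)*13 = -9/8 + 13/8 = ½ ≈ 0.50000)
g/(((1 + 6*0) - 2)*(-3) - 40) = 1/(2*(((1 + 6*0) - 2)*(-3) - 40)) = 1/(2*(((1 + 0) - 2)*(-3) - 40)) = 1/(2*((1 - 2)*(-3) - 40)) = 1/(2*(-1*(-3) - 40)) = 1/(2*(3 - 40)) = (½)/(-37) = (½)*(-1/37) = -1/74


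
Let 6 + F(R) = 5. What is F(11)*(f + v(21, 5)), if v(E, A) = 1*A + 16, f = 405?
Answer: -426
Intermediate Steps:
F(R) = -1 (F(R) = -6 + 5 = -1)
v(E, A) = 16 + A (v(E, A) = A + 16 = 16 + A)
F(11)*(f + v(21, 5)) = -(405 + (16 + 5)) = -(405 + 21) = -1*426 = -426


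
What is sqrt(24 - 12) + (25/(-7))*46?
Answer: -1150/7 + 2*sqrt(3) ≈ -160.82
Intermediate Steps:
sqrt(24 - 12) + (25/(-7))*46 = sqrt(12) + (25*(-1/7))*46 = 2*sqrt(3) - 25/7*46 = 2*sqrt(3) - 1150/7 = -1150/7 + 2*sqrt(3)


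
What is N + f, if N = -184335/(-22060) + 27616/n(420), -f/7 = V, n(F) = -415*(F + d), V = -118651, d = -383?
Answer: 56267574717813/67746260 ≈ 8.3056e+5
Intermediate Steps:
n(F) = 158945 - 415*F (n(F) = -415*(F - 383) = -415*(-383 + F) = 158945 - 415*F)
f = 830557 (f = -7*(-118651) = 830557)
N = 444250993/67746260 (N = -184335/(-22060) + 27616/(158945 - 415*420) = -184335*(-1/22060) + 27616/(158945 - 174300) = 36867/4412 + 27616/(-15355) = 36867/4412 + 27616*(-1/15355) = 36867/4412 - 27616/15355 = 444250993/67746260 ≈ 6.5576)
N + f = 444250993/67746260 + 830557 = 56267574717813/67746260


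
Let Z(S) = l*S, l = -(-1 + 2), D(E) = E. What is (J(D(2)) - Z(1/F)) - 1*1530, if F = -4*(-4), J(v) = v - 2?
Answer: -24479/16 ≈ -1529.9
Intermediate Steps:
J(v) = -2 + v
F = 16
l = -1 (l = -1*1 = -1)
Z(S) = -S
(J(D(2)) - Z(1/F)) - 1*1530 = ((-2 + 2) - (-1)/16) - 1*1530 = (0 - (-1)/16) - 1530 = (0 - 1*(-1/16)) - 1530 = (0 + 1/16) - 1530 = 1/16 - 1530 = -24479/16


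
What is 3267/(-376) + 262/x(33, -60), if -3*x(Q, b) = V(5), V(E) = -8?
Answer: 33675/376 ≈ 89.561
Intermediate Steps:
x(Q, b) = 8/3 (x(Q, b) = -⅓*(-8) = 8/3)
3267/(-376) + 262/x(33, -60) = 3267/(-376) + 262/(8/3) = 3267*(-1/376) + 262*(3/8) = -3267/376 + 393/4 = 33675/376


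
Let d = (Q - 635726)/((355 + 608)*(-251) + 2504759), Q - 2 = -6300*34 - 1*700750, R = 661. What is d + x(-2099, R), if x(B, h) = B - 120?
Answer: -2511624874/1131523 ≈ -2219.7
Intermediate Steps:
Q = -914948 (Q = 2 + (-6300*34 - 1*700750) = 2 + (-214200 - 700750) = 2 - 914950 = -914948)
x(B, h) = -120 + B
d = -775337/1131523 (d = (-914948 - 635726)/((355 + 608)*(-251) + 2504759) = -1550674/(963*(-251) + 2504759) = -1550674/(-241713 + 2504759) = -1550674/2263046 = -1550674*1/2263046 = -775337/1131523 ≈ -0.68521)
d + x(-2099, R) = -775337/1131523 + (-120 - 2099) = -775337/1131523 - 2219 = -2511624874/1131523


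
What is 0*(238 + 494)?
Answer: 0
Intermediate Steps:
0*(238 + 494) = 0*732 = 0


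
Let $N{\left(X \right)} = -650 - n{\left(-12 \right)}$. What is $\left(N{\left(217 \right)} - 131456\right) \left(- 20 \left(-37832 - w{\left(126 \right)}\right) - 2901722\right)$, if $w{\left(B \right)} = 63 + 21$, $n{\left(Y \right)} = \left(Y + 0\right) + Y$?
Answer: $283104822964$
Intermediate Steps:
$n{\left(Y \right)} = 2 Y$ ($n{\left(Y \right)} = Y + Y = 2 Y$)
$N{\left(X \right)} = -626$ ($N{\left(X \right)} = -650 - 2 \left(-12\right) = -650 - -24 = -650 + 24 = -626$)
$w{\left(B \right)} = 84$
$\left(N{\left(217 \right)} - 131456\right) \left(- 20 \left(-37832 - w{\left(126 \right)}\right) - 2901722\right) = \left(-626 - 131456\right) \left(- 20 \left(-37832 - 84\right) - 2901722\right) = - 132082 \left(- 20 \left(-37832 - 84\right) - 2901722\right) = - 132082 \left(\left(-20\right) \left(-37916\right) - 2901722\right) = - 132082 \left(758320 - 2901722\right) = \left(-132082\right) \left(-2143402\right) = 283104822964$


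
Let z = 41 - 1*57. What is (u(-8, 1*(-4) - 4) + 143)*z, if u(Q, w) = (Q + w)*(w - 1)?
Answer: -4592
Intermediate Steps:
u(Q, w) = (-1 + w)*(Q + w) (u(Q, w) = (Q + w)*(-1 + w) = (-1 + w)*(Q + w))
z = -16 (z = 41 - 57 = -16)
(u(-8, 1*(-4) - 4) + 143)*z = (((1*(-4) - 4)² - 1*(-8) - (1*(-4) - 4) - 8*(1*(-4) - 4)) + 143)*(-16) = (((-4 - 4)² + 8 - (-4 - 4) - 8*(-4 - 4)) + 143)*(-16) = (((-8)² + 8 - 1*(-8) - 8*(-8)) + 143)*(-16) = ((64 + 8 + 8 + 64) + 143)*(-16) = (144 + 143)*(-16) = 287*(-16) = -4592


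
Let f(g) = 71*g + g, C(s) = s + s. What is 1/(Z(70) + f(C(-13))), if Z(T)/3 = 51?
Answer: -1/1719 ≈ -0.00058173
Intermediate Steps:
Z(T) = 153 (Z(T) = 3*51 = 153)
C(s) = 2*s
f(g) = 72*g
1/(Z(70) + f(C(-13))) = 1/(153 + 72*(2*(-13))) = 1/(153 + 72*(-26)) = 1/(153 - 1872) = 1/(-1719) = -1/1719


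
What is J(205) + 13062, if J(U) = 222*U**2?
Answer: 9342612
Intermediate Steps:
J(205) + 13062 = 222*205**2 + 13062 = 222*42025 + 13062 = 9329550 + 13062 = 9342612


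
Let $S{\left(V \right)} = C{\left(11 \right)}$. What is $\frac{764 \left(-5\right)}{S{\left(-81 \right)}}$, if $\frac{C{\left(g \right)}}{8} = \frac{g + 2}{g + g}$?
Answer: $- \frac{10505}{13} \approx -808.08$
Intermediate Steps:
$C{\left(g \right)} = \frac{4 \left(2 + g\right)}{g}$ ($C{\left(g \right)} = 8 \frac{g + 2}{g + g} = 8 \frac{2 + g}{2 g} = \frac{4 \left(2 + g\right)}{g}$)
$S{\left(V \right)} = \frac{52}{11}$ ($S{\left(V \right)} = 4 + \frac{8}{11} = \frac{52}{11}$)
$\frac{764 \left(-5\right)}{S{\left(-81 \right)}} = \frac{764 \left(-5\right)}{\frac{52}{11}} = \left(-3820\right) \frac{11}{52} = - \frac{10505}{13}$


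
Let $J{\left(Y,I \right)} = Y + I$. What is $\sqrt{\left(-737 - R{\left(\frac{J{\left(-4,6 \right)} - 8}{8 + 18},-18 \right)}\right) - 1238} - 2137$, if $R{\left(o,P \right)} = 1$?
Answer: $-2137 + 2 i \sqrt{494} \approx -2137.0 + 44.452 i$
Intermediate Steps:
$J{\left(Y,I \right)} = I + Y$
$\sqrt{\left(-737 - R{\left(\frac{J{\left(-4,6 \right)} - 8}{8 + 18},-18 \right)}\right) - 1238} - 2137 = \sqrt{\left(-737 - 1\right) - 1238} - 2137 = \sqrt{-738 - 1238} - 2137 = \sqrt{-1976} - 2137 = 2 i \sqrt{494} - 2137 = -2137 + 2 i \sqrt{494}$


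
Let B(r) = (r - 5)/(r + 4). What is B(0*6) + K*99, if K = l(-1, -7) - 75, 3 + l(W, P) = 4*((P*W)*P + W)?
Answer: -110093/4 ≈ -27523.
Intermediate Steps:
l(W, P) = -3 + 4*W + 4*W*P**2 (l(W, P) = -3 + 4*((P*W)*P + W) = -3 + 4*(W*P**2 + W) = -3 + 4*(W + W*P**2) = -3 + (4*W + 4*W*P**2) = -3 + 4*W + 4*W*P**2)
B(r) = (-5 + r)/(4 + r)
K = -278 (K = (-3 + 4*(-1) + 4*(-1)*(-7)**2) - 75 = (-3 - 4 + 4*(-1)*49) - 75 = (-3 - 4 - 196) - 75 = -203 - 75 = -278)
B(0*6) + K*99 = (-5 + 0*6)/(4 + 0*6) - 278*99 = (-5 + 0)/(4 + 0) - 27522 = -5/4 - 27522 = -110093/4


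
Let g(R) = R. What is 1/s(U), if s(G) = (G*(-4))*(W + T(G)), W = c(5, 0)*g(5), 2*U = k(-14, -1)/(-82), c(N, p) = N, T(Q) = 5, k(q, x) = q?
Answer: -41/420 ≈ -0.097619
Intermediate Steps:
U = 7/82 (U = (-14/(-82))/2 = (-14*(-1/82))/2 = (½)*(7/41) = 7/82 ≈ 0.085366)
W = 25 (W = 5*5 = 25)
s(G) = -120*G (s(G) = (G*(-4))*(25 + 5) = -4*G*30 = -120*G)
1/s(U) = 1/(-120*7/82) = 1/(-420/41) = -41/420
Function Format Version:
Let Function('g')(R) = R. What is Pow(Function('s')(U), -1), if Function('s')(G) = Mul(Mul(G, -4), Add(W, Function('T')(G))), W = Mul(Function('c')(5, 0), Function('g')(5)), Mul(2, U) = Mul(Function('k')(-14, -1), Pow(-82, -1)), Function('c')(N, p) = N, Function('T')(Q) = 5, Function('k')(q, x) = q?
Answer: Rational(-41, 420) ≈ -0.097619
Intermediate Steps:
U = Rational(7, 82) (U = Mul(Rational(1, 2), Mul(-14, Pow(-82, -1))) = Mul(Rational(1, 2), Mul(-14, Rational(-1, 82))) = Mul(Rational(1, 2), Rational(7, 41)) = Rational(7, 82) ≈ 0.085366)
W = 25 (W = Mul(5, 5) = 25)
Function('s')(G) = Mul(-120, G) (Function('s')(G) = Mul(Mul(G, -4), Add(25, 5)) = Mul(Mul(-4, G), 30) = Mul(-120, G))
Pow(Function('s')(U), -1) = Pow(Mul(-120, Rational(7, 82)), -1) = Pow(Rational(-420, 41), -1) = Rational(-41, 420)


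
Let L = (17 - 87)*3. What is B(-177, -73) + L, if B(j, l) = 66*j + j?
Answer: -12069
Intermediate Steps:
B(j, l) = 67*j
L = -210 (L = -70*3 = -210)
B(-177, -73) + L = 67*(-177) - 210 = -11859 - 210 = -12069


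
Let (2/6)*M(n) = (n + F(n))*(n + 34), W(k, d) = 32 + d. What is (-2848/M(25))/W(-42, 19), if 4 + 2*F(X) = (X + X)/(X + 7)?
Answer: -91136/6869547 ≈ -0.013267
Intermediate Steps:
F(X) = -2 + X/(7 + X) (F(X) = -2 + ((X + X)/(X + 7))/2 = -2 + ((2*X)/(7 + X))/2 = -2 + (2*X/(7 + X))/2 = -2 + X/(7 + X))
M(n) = 3*(34 + n)*(n + (-14 - n)/(7 + n)) (M(n) = 3*((n + (-14 - n)/(7 + n))*(n + 34)) = 3*((n + (-14 - n)/(7 + n))*(34 + n)) = 3*((34 + n)*(n + (-14 - n)/(7 + n))) = 3*(34 + n)*(n + (-14 - n)/(7 + n)))
(-2848/M(25))/W(-42, 19) = (-2848*(7 + 25)/(3*(-476 + 25³ + 40*25² + 190*25)))/(32 + 19) = -2848*32/(3*(-476 + 15625 + 40*625 + 4750))/51 = -2848*32/(3*(-476 + 15625 + 25000 + 4750))*(1/51) = -2848/(3*(1/32)*44899)*(1/51) = -2848/134697/32*(1/51) = -2848*32/134697*(1/51) = -91136/134697*1/51 = -91136/6869547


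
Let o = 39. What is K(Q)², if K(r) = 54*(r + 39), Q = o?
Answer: 17740944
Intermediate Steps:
Q = 39
K(r) = 2106 + 54*r (K(r) = 54*(39 + r) = 2106 + 54*r)
K(Q)² = (2106 + 54*39)² = (2106 + 2106)² = 4212² = 17740944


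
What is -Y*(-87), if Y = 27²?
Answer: 63423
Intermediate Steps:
Y = 729
-Y*(-87) = -1*729*(-87) = -729*(-87) = 63423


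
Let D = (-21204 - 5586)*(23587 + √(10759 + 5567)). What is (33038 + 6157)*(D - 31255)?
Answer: -24768378177075 - 3150102150*√1814 ≈ -2.4903e+13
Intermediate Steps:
D = -631895730 - 80370*√1814 (D = -26790*(23587 + √16326) = -26790*(23587 + 3*√1814) = -631895730 - 80370*√1814 ≈ -6.3532e+8)
(33038 + 6157)*(D - 31255) = (33038 + 6157)*((-631895730 - 80370*√1814) - 31255) = 39195*(-631926985 - 80370*√1814) = -24768378177075 - 3150102150*√1814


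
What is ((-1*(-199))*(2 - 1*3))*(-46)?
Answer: 9154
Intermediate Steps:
((-1*(-199))*(2 - 1*3))*(-46) = (199*(2 - 3))*(-46) = (199*(-1))*(-46) = -199*(-46) = 9154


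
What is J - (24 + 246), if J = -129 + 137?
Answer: -262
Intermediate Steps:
J = 8
J - (24 + 246) = 8 - (24 + 246) = 8 - 1*270 = 8 - 270 = -262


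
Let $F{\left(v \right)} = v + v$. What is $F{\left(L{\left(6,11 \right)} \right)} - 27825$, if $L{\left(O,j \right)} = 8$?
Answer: $-27809$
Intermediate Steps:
$F{\left(v \right)} = 2 v$
$F{\left(L{\left(6,11 \right)} \right)} - 27825 = 2 \cdot 8 - 27825 = 16 - 27825 = -27809$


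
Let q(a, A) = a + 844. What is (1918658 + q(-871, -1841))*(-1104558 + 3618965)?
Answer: 4824219216817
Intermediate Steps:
q(a, A) = 844 + a
(1918658 + q(-871, -1841))*(-1104558 + 3618965) = (1918658 + (844 - 871))*(-1104558 + 3618965) = (1918658 - 27)*2514407 = 1918631*2514407 = 4824219216817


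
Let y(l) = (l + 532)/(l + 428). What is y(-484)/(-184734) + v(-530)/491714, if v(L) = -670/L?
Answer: 40500883/5616710850366 ≈ 7.2108e-6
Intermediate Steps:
y(l) = (532 + l)/(428 + l)
y(-484)/(-184734) + v(-530)/491714 = ((532 - 484)/(428 - 484))/(-184734) - 670/(-530)/491714 = (48/(-56))*(-1/184734) - 670*(-1/530)*(1/491714) = -1/56*48*(-1/184734) + (67/53)*(1/491714) = -6/7*(-1/184734) + 67/26060842 = 1/215523 + 67/26060842 = 40500883/5616710850366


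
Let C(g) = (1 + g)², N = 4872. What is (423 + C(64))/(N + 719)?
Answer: 4648/5591 ≈ 0.83134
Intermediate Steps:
(423 + C(64))/(N + 719) = (423 + (1 + 64)²)/(4872 + 719) = (423 + 65²)/5591 = (423 + 4225)*(1/5591) = 4648*(1/5591) = 4648/5591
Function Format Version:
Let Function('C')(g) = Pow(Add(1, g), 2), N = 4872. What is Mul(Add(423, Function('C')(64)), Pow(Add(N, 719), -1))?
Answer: Rational(4648, 5591) ≈ 0.83134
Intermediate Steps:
Mul(Add(423, Function('C')(64)), Pow(Add(N, 719), -1)) = Mul(Add(423, Pow(Add(1, 64), 2)), Pow(Add(4872, 719), -1)) = Mul(Add(423, Pow(65, 2)), Pow(5591, -1)) = Mul(Add(423, 4225), Rational(1, 5591)) = Mul(4648, Rational(1, 5591)) = Rational(4648, 5591)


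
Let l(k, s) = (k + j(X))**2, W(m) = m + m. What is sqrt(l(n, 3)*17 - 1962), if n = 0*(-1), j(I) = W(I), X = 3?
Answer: 15*I*sqrt(6) ≈ 36.742*I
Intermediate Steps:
W(m) = 2*m
j(I) = 2*I
n = 0
l(k, s) = (6 + k)**2 (l(k, s) = (k + 2*3)**2 = (k + 6)**2 = (6 + k)**2)
sqrt(l(n, 3)*17 - 1962) = sqrt((6 + 0)**2*17 - 1962) = sqrt(6**2*17 - 1962) = sqrt(36*17 - 1962) = sqrt(612 - 1962) = sqrt(-1350) = 15*I*sqrt(6)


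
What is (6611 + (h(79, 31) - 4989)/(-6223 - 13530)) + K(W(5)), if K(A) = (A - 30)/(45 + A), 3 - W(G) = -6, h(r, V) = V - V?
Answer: 2350519025/355554 ≈ 6610.9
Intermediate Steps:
h(r, V) = 0
W(G) = 9 (W(G) = 3 - 1*(-6) = 3 + 6 = 9)
K(A) = (-30 + A)/(45 + A)
(6611 + (h(79, 31) - 4989)/(-6223 - 13530)) + K(W(5)) = (6611 + (0 - 4989)/(-6223 - 13530)) + (-30 + 9)/(45 + 9) = (6611 - 4989/(-19753)) - 21/54 = (6611 - 4989*(-1/19753)) + (1/54)*(-21) = (6611 + 4989/19753) - 7/18 = 130592072/19753 - 7/18 = 2350519025/355554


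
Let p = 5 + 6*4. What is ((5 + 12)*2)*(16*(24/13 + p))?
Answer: 218144/13 ≈ 16780.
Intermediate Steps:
p = 29 (p = 5 + 24 = 29)
((5 + 12)*2)*(16*(24/13 + p)) = ((5 + 12)*2)*(16*(24/13 + 29)) = (17*2)*(16*(24*(1/13) + 29)) = 34*(16*(24/13 + 29)) = 34*(16*(401/13)) = 34*(6416/13) = 218144/13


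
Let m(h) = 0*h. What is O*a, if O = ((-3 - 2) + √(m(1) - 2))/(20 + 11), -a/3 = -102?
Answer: -1530/31 + 306*I*√2/31 ≈ -49.355 + 13.96*I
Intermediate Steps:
a = 306 (a = -3*(-102) = 306)
m(h) = 0
O = -5/31 + I*√2/31 (O = ((-3 - 2) + √(0 - 2))/(20 + 11) = (-5 + √(-2))/31 = (-5 + I*√2)*(1/31) = -5/31 + I*√2/31 ≈ -0.16129 + 0.04562*I)
O*a = (-5/31 + I*√2/31)*306 = -1530/31 + 306*I*√2/31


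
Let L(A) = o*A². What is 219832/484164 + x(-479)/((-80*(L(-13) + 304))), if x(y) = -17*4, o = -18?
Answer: 3007442383/6628205160 ≈ 0.45373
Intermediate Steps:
x(y) = -68
L(A) = -18*A²
219832/484164 + x(-479)/((-80*(L(-13) + 304))) = 219832/484164 - 68*(-1/(80*(-18*(-13)² + 304))) = 219832*(1/484164) - 68*(-1/(80*(-18*169 + 304))) = 54958/121041 - 68*(-1/(80*(-3042 + 304))) = 54958/121041 - 68/((-80*(-2738))) = 54958/121041 - 68/219040 = 54958/121041 - 68*1/219040 = 54958/121041 - 17/54760 = 3007442383/6628205160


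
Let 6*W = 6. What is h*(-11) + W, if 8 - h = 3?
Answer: -54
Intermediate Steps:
W = 1 (W = (1/6)*6 = 1)
h = 5 (h = 8 - 1*3 = 8 - 3 = 5)
h*(-11) + W = 5*(-11) + 1 = -55 + 1 = -54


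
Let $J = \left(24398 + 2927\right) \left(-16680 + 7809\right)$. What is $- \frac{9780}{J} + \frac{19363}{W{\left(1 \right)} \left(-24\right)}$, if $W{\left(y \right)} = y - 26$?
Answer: $\frac{62581313603}{1939200600} \approx 32.272$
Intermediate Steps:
$J = -242400075$ ($J = 27325 \left(-8871\right) = -242400075$)
$W{\left(y \right)} = -26 + y$
$- \frac{9780}{J} + \frac{19363}{W{\left(1 \right)} \left(-24\right)} = - \frac{9780}{-242400075} + \frac{19363}{\left(-26 + 1\right) \left(-24\right)} = \left(-9780\right) \left(- \frac{1}{242400075}\right) + \frac{19363}{\left(-25\right) \left(-24\right)} = \frac{652}{16160005} + \frac{19363}{600} = \frac{62581313603}{1939200600}$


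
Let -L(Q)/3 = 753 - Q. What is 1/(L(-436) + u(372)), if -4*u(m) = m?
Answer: -1/3660 ≈ -0.00027322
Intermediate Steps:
L(Q) = -2259 + 3*Q (L(Q) = -3*(753 - Q) = -2259 + 3*Q)
u(m) = -m/4
1/(L(-436) + u(372)) = 1/((-2259 + 3*(-436)) - 1/4*372) = 1/((-2259 - 1308) - 93) = 1/(-3567 - 93) = 1/(-3660) = -1/3660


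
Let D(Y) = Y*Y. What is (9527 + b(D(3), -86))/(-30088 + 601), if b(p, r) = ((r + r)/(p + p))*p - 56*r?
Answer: -14257/29487 ≈ -0.48350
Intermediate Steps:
D(Y) = Y**2
b(p, r) = -55*r (b(p, r) = ((2*r)/((2*p)))*p - 56*r = ((2*r)*(1/(2*p)))*p - 56*r = (r/p)*p - 56*r = r - 56*r = -55*r)
(9527 + b(D(3), -86))/(-30088 + 601) = (9527 - 55*(-86))/(-30088 + 601) = (9527 + 4730)/(-29487) = 14257*(-1/29487) = -14257/29487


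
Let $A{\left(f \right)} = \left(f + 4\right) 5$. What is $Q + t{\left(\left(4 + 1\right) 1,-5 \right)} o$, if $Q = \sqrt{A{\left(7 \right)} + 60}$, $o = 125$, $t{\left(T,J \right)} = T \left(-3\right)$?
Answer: $-1875 + \sqrt{115} \approx -1864.3$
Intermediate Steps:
$A{\left(f \right)} = 20 + 5 f$ ($A{\left(f \right)} = \left(4 + f\right) 5 = 20 + 5 f$)
$t{\left(T,J \right)} = - 3 T$
$Q = \sqrt{115}$ ($Q = \sqrt{\left(20 + 5 \cdot 7\right) + 60} = \sqrt{\left(20 + 35\right) + 60} = \sqrt{55 + 60} = \sqrt{115} \approx 10.724$)
$Q + t{\left(\left(4 + 1\right) 1,-5 \right)} o = \sqrt{115} + - 3 \left(4 + 1\right) 1 \cdot 125 = \sqrt{115} + - 3 \cdot 5 \cdot 1 \cdot 125 = \sqrt{115} + \left(-3\right) 5 \cdot 125 = \sqrt{115} - 1875 = -1875 + \sqrt{115}$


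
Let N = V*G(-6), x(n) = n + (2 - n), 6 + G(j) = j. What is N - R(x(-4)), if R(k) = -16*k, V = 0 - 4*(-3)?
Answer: -112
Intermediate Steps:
G(j) = -6 + j
V = 12 (V = 0 + 12 = 12)
x(n) = 2
N = -144 (N = 12*(-6 - 6) = 12*(-12) = -144)
N - R(x(-4)) = -144 - (-16)*2 = -144 - 1*(-32) = -144 + 32 = -112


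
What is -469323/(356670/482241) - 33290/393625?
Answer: -131982067713141/207991450 ≈ -6.3456e+5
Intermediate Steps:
-469323/(356670/482241) - 33290/393625 = -469323/(356670*(1/482241)) - 33290*1/393625 = -469323/118890/160747 - 6658/78725 = -469323*160747/118890 - 6658/78725 = -8382473809/13210 - 6658/78725 = -131982067713141/207991450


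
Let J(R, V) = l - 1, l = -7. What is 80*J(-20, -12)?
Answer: -640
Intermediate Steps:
J(R, V) = -8 (J(R, V) = -7 - 1 = -8)
80*J(-20, -12) = 80*(-8) = -640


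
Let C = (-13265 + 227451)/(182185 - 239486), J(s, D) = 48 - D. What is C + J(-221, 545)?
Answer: -28692783/57301 ≈ -500.74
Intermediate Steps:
C = -214186/57301 (C = 214186/(-57301) = 214186*(-1/57301) = -214186/57301 ≈ -3.7379)
C + J(-221, 545) = -214186/57301 + (48 - 1*545) = -214186/57301 + (48 - 545) = -214186/57301 - 497 = -28692783/57301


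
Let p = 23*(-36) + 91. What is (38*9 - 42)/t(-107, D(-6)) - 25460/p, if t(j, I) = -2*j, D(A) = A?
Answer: 42310/1177 ≈ 35.947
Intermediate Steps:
p = -737 (p = -828 + 91 = -737)
(38*9 - 42)/t(-107, D(-6)) - 25460/p = (38*9 - 42)/((-2*(-107))) - 25460/(-737) = (342 - 42)/214 - 25460*(-1/737) = 300*(1/214) + 380/11 = 150/107 + 380/11 = 42310/1177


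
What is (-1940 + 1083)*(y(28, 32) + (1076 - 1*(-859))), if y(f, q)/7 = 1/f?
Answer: -6634037/4 ≈ -1.6585e+6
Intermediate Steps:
y(f, q) = 7/f
(-1940 + 1083)*(y(28, 32) + (1076 - 1*(-859))) = (-1940 + 1083)*(7/28 + (1076 - 1*(-859))) = -857*(7*(1/28) + (1076 + 859)) = -857*(¼ + 1935) = -857*7741/4 = -6634037/4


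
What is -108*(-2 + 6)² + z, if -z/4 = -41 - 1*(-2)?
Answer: -1572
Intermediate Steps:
z = 156 (z = -4*(-41 - 1*(-2)) = -4*(-41 + 2) = -4*(-39) = 156)
-108*(-2 + 6)² + z = -108*(-2 + 6)² + 156 = -108*4² + 156 = -108*16 + 156 = -1728 + 156 = -1572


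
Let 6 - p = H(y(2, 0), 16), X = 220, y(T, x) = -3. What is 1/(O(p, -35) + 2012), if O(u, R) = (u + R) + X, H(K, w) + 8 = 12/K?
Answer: 1/2215 ≈ 0.00045147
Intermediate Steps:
H(K, w) = -8 + 12/K
p = 18 (p = 6 - (-8 + 12/(-3)) = 6 - (-8 + 12*(-1/3)) = 6 - (-8 - 4) = 6 - 1*(-12) = 6 + 12 = 18)
O(u, R) = 220 + R + u (O(u, R) = (u + R) + 220 = (R + u) + 220 = 220 + R + u)
1/(O(p, -35) + 2012) = 1/((220 - 35 + 18) + 2012) = 1/(203 + 2012) = 1/2215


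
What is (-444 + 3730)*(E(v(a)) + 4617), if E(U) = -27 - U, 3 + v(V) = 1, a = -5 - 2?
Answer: 15089312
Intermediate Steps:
a = -7
v(V) = -2 (v(V) = -3 + 1 = -2)
(-444 + 3730)*(E(v(a)) + 4617) = (-444 + 3730)*((-27 - 1*(-2)) + 4617) = 3286*((-27 + 2) + 4617) = 3286*(-25 + 4617) = 3286*4592 = 15089312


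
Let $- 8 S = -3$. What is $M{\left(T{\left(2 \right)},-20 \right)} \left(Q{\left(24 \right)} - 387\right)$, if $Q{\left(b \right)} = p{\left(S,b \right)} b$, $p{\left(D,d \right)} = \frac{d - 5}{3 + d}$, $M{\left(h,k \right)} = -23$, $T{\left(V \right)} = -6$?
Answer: $\frac{76613}{9} \approx 8512.6$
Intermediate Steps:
$S = \frac{3}{8}$ ($S = \left(- \frac{1}{8}\right) \left(-3\right) = \frac{3}{8} \approx 0.375$)
$p{\left(D,d \right)} = \frac{-5 + d}{3 + d}$
$Q{\left(b \right)} = \frac{b \left(-5 + b\right)}{3 + b}$ ($Q{\left(b \right)} = \frac{-5 + b}{3 + b} b = \frac{b \left(-5 + b\right)}{3 + b}$)
$M{\left(T{\left(2 \right)},-20 \right)} \left(Q{\left(24 \right)} - 387\right) = - 23 \left(\frac{24 \left(-5 + 24\right)}{3 + 24} - 387\right) = - 23 \left(24 \cdot \frac{1}{27} \cdot 19 - 387\right) = - 23 \left(\frac{152}{9} - 387\right) = \left(-23\right) \left(- \frac{3331}{9}\right) = \frac{76613}{9}$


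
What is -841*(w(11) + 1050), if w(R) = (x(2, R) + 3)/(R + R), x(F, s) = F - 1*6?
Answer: -19426259/22 ≈ -8.8301e+5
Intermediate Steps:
x(F, s) = -6 + F (x(F, s) = F - 6 = -6 + F)
w(R) = -1/(2*R) (w(R) = ((-6 + 2) + 3)/(R + R) = (-4 + 3)/((2*R)) = -1/(2*R))
-841*(w(11) + 1050) = -841*(-½/11 + 1050) = -841*(-½*1/11 + 1050) = -841*(-1/22 + 1050) = -841*23099/22 = -19426259/22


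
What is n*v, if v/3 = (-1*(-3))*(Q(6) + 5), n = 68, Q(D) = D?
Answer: 6732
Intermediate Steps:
v = 99 (v = 3*((-1*(-3))*(6 + 5)) = 3*(3*11) = 3*33 = 99)
n*v = 68*99 = 6732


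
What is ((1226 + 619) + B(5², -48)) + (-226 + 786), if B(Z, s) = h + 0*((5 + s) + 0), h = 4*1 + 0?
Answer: 2409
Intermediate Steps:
h = 4 (h = 4 + 0 = 4)
B(Z, s) = 4 (B(Z, s) = 4 + 0*((5 + s) + 0) = 4 + 0*(5 + s) = 4 + 0 = 4)
((1226 + 619) + B(5², -48)) + (-226 + 786) = ((1226 + 619) + 4) + (-226 + 786) = (1845 + 4) + 560 = 1849 + 560 = 2409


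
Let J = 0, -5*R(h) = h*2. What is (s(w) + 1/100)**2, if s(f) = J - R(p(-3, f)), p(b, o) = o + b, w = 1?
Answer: 6241/10000 ≈ 0.62410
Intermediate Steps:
p(b, o) = b + o
R(h) = -2*h/5 (R(h) = -h*2/5 = -2*h/5)
s(f) = -6/5 + 2*f/5 (s(f) = 0 - (-2)*(-3 + f)/5 = 0 - (6/5 - 2*f/5) = 0 + (-6/5 + 2*f/5) = -6/5 + 2*f/5)
(s(w) + 1/100)**2 = ((-6/5 + (2/5)*1) + 1/100)**2 = ((-6/5 + 2/5) + 1/100)**2 = (-4/5 + 1/100)**2 = (-79/100)**2 = 6241/10000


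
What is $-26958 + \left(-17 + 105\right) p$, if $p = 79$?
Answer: $-20006$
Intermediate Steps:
$-26958 + \left(-17 + 105\right) p = -26958 + \left(-17 + 105\right) 79 = -26958 + 88 \cdot 79 = -26958 + 6952 = -20006$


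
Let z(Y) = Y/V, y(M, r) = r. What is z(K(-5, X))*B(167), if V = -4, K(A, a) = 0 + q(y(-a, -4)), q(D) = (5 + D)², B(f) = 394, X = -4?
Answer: -197/2 ≈ -98.500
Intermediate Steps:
K(A, a) = 1 (K(A, a) = 0 + (5 - 4)² = 0 + 1² = 0 + 1 = 1)
z(Y) = -Y/4 (z(Y) = Y/(-4) = Y*(-¼) = -Y/4)
z(K(-5, X))*B(167) = -¼*1*394 = -¼*394 = -197/2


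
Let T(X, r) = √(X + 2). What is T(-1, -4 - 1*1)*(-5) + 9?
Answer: 4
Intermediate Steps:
T(X, r) = √(2 + X)
T(-1, -4 - 1*1)*(-5) + 9 = √(2 - 1)*(-5) + 9 = √1*(-5) + 9 = 1*(-5) + 9 = -5 + 9 = 4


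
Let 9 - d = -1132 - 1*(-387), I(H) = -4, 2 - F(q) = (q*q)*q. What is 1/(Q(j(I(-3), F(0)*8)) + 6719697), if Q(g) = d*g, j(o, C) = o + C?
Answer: 1/6728745 ≈ 1.4862e-7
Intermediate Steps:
F(q) = 2 - q³ (F(q) = 2 - q*q*q = 2 - q²*q = 2 - q³)
d = 754 (d = 9 - (-1132 - 1*(-387)) = 9 - (-1132 + 387) = 9 - 1*(-745) = 9 + 745 = 754)
j(o, C) = C + o
Q(g) = 754*g
1/(Q(j(I(-3), F(0)*8)) + 6719697) = 1/(754*((2 - 1*0³)*8 - 4) + 6719697) = 1/(754*((2 - 1*0)*8 - 4) + 6719697) = 1/(754*((2 + 0)*8 - 4) + 6719697) = 1/(754*(2*8 - 4) + 6719697) = 1/(754*(16 - 4) + 6719697) = 1/(754*12 + 6719697) = 1/(9048 + 6719697) = 1/6728745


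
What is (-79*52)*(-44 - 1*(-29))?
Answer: 61620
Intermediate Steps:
(-79*52)*(-44 - 1*(-29)) = -4108*(-44 + 29) = -4108*(-15) = 61620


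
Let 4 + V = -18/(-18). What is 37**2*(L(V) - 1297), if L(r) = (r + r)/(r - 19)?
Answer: -19527416/11 ≈ -1.7752e+6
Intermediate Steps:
V = -3 (V = -4 - 18/(-18) = -4 - 18*(-1/18) = -4 + 1 = -3)
L(r) = 2*r/(-19 + r) (L(r) = (2*r)/(-19 + r) = 2*r/(-19 + r))
37**2*(L(V) - 1297) = 37**2*(2*(-3)/(-19 - 3) - 1297) = 1369*(2*(-3)/(-22) - 1297) = 1369*(2*(-3)*(-1/22) - 1297) = 1369*(3/11 - 1297) = 1369*(-14264/11) = -19527416/11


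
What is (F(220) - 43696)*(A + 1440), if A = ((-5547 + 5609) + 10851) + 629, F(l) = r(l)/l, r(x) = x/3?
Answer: -1701771434/3 ≈ -5.6726e+8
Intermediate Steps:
r(x) = x/3 (r(x) = x*(1/3) = x/3)
F(l) = 1/3 (F(l) = (l/3)/l = 1/3)
A = 11542 (A = (62 + 10851) + 629 = 10913 + 629 = 11542)
(F(220) - 43696)*(A + 1440) = (1/3 - 43696)*(11542 + 1440) = -131087/3*12982 = -1701771434/3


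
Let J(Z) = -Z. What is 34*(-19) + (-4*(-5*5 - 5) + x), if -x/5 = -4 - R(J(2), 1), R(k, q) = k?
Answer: -516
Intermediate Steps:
x = 10 (x = -5*(-4 - (-1)*2) = -5*(-4 - 1*(-2)) = -5*(-4 + 2) = -5*(-2) = 10)
34*(-19) + (-4*(-5*5 - 5) + x) = 34*(-19) + (-4*(-5*5 - 5) + 10) = -646 + (-4*(-25 - 5) + 10) = -646 + (-4*(-30) + 10) = -646 + (120 + 10) = -646 + 130 = -516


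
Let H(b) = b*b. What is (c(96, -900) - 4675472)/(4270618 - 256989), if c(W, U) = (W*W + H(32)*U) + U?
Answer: -5588756/4013629 ≈ -1.3924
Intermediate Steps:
H(b) = b**2
c(W, U) = W**2 + 1025*U (c(W, U) = (W*W + 32**2*U) + U = (W**2 + 1024*U) + U = W**2 + 1025*U)
(c(96, -900) - 4675472)/(4270618 - 256989) = ((96**2 + 1025*(-900)) - 4675472)/(4270618 - 256989) = ((9216 - 922500) - 4675472)/4013629 = (-913284 - 4675472)*(1/4013629) = -5588756*1/4013629 = -5588756/4013629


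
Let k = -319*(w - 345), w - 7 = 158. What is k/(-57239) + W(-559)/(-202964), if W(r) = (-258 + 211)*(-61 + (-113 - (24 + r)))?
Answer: -10683018767/11617456396 ≈ -0.91957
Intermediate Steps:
w = 165 (w = 7 + 158 = 165)
W(r) = 9306 + 47*r (W(r) = -47*(-61 + (-113 + (-24 - r))) = -47*(-61 + (-137 - r)) = -47*(-198 - r) = 9306 + 47*r)
k = 57420 (k = -319*(165 - 345) = -319*(-180) = 57420)
k/(-57239) + W(-559)/(-202964) = 57420/(-57239) + (9306 + 47*(-559))/(-202964) = 57420*(-1/57239) + (9306 - 26273)*(-1/202964) = -57420/57239 - 16967*(-1/202964) = -57420/57239 + 16967/202964 = -10683018767/11617456396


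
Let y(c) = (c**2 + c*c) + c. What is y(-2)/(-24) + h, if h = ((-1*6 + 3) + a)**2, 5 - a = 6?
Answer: 63/4 ≈ 15.750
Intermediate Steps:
a = -1 (a = 5 - 1*6 = 5 - 6 = -1)
y(c) = c + 2*c**2 (y(c) = (c**2 + c**2) + c = 2*c**2 + c = c + 2*c**2)
h = 16 (h = ((-1*6 + 3) - 1)**2 = ((-6 + 3) - 1)**2 = (-3 - 1)**2 = (-4)**2 = 16)
y(-2)/(-24) + h = (-2*(1 + 2*(-2)))/(-24) + 16 = -(-1)*(1 - 4)/12 + 16 = -(-1)*(-3)/12 + 16 = -1/24*6 + 16 = -1/4 + 16 = 63/4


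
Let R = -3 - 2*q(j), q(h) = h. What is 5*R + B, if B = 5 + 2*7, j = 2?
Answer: -16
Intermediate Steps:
B = 19 (B = 5 + 14 = 19)
R = -7 (R = -3 - 2*2 = -3 - 4 = -7)
5*R + B = 5*(-7) + 19 = -35 + 19 = -16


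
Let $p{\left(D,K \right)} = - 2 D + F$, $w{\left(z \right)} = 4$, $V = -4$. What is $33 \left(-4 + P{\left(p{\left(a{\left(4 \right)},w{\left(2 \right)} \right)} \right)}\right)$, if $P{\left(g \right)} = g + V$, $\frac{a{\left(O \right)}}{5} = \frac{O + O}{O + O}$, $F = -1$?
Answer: $-627$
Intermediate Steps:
$a{\left(O \right)} = 5$ ($a{\left(O \right)} = 5 \frac{O + O}{O + O} = 5 \frac{2 O}{2 O} = 5 \cdot 2 O \frac{1}{2 O} = 5 \cdot 1 = 5$)
$p{\left(D,K \right)} = -1 - 2 D$ ($p{\left(D,K \right)} = - 2 D - 1 = -1 - 2 D$)
$P{\left(g \right)} = -4 + g$ ($P{\left(g \right)} = g - 4 = -4 + g$)
$33 \left(-4 + P{\left(p{\left(a{\left(4 \right)},w{\left(2 \right)} \right)} \right)}\right) = 33 \left(-4 - 15\right) = 33 \left(-19\right) = -627$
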